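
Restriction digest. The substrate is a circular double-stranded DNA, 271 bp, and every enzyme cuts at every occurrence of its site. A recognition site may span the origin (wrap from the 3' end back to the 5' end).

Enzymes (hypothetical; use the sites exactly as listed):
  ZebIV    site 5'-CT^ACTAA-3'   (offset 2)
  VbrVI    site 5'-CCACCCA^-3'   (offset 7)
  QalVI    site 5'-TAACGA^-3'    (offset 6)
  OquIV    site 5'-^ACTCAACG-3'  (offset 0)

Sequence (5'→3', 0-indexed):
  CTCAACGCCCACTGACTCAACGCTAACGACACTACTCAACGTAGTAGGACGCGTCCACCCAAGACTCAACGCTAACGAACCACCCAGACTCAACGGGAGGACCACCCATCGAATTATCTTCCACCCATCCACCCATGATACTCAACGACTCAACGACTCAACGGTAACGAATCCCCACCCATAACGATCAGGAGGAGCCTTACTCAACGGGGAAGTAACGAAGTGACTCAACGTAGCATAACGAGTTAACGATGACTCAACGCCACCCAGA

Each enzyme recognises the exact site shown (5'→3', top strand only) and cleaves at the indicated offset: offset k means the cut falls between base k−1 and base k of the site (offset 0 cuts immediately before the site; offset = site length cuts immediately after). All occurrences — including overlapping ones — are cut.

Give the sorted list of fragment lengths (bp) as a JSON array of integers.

Per-enzyme occurrences:
  ZebIV (CTACTAA, off=2): no sites
  VbrVI (CCACCCA, off=7): starts [54, 79, 101, 120, 128, 174, 262] → cuts [61, 86, 108, 127, 135, 181, 269]
  QalVI (TAACGA, off=6): starts [23, 72, 164, 181, 215, 238, 246] → cuts [29, 78, 170, 187, 221, 244, 252]
  OquIV (ACTCAACG, off=0): starts [14, 33, 63, 87, 139, 147, 155, 201, 225, 254, 270] → cuts [14, 33, 63, 87, 139, 147, 155, 201, 225, 254, 270]

Pooled cuts: [14, 29, 33, 61, 63, 78, 86, 87, 108, 127, 135, 139, 147, 155, 170, 181, 187, 201, 221, 225, 244, 252, 254, 269, 270]

Fragment lengths:
  14→29: 15 bp
  29→33: 4 bp
  33→61: 28 bp
  61→63: 2 bp
  63→78: 15 bp
  78→86: 8 bp
  86→87: 1 bp
  87→108: 21 bp
  108→127: 19 bp
  127→135: 8 bp
  135→139: 4 bp
  139→147: 8 bp
  147→155: 8 bp
  155→170: 15 bp
  170→181: 11 bp
  181→187: 6 bp
  187→201: 14 bp
  201→221: 20 bp
  221→225: 4 bp
  225→244: 19 bp
  244→252: 8 bp
  252→254: 2 bp
  254→269: 15 bp
  269→270: 1 bp
  270→14 (wrap): 271-270+14 = 15 bp

[1,1,2,2,4,4,4,6,8,8,8,8,8,11,14,15,15,15,15,15,19,19,20,21,28]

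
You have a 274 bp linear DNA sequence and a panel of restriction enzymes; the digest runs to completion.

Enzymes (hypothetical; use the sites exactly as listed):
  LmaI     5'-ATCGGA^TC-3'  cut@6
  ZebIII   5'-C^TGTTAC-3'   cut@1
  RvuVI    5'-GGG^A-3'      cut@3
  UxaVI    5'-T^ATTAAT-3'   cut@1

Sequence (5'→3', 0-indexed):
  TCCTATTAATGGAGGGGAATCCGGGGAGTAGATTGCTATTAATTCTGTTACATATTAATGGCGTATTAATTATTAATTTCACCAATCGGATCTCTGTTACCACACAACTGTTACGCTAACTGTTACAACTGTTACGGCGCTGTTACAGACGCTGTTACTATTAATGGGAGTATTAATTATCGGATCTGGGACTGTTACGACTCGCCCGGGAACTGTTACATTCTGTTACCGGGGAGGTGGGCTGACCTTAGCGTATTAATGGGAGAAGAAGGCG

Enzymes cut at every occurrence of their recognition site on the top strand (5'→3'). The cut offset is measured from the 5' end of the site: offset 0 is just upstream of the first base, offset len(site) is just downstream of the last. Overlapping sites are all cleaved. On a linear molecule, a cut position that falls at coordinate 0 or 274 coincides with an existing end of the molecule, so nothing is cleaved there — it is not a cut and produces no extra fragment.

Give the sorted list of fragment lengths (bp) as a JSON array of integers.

Site scan:
  LmaI ATCGGATC/6: at [84, 178] ⇒ [90, 184]
  ZebIII CTGTTAC/1: at [44, 93, 107, 119, 128, 139, 151, 191, 212, 222] ⇒ [45, 94, 108, 120, 129, 140, 152, 192, 213, 223]
  RvuVI GGGA/3: at [14, 23, 165, 187, 207, 231, 260] ⇒ [17, 26, 168, 190, 210, 234, 263]
  UxaVI TATTAAT/1: at [3, 36, 52, 63, 70, 158, 170, 253] ⇒ [4, 37, 53, 64, 71, 159, 171, 254]

Pooled cuts: [4, 17, 26, 37, 45, 53, 64, 71, 90, 94, 108, 120, 129, 140, 152, 159, 168, 171, 184, 190, 192, 210, 213, 223, 234, 254, 263]

Fragment lengths:
  [0,4): 4 bp
  [4,17): 13 bp
  [17,26): 9 bp
  [26,37): 11 bp
  [37,45): 8 bp
  [45,53): 8 bp
  [53,64): 11 bp
  [64,71): 7 bp
  [71,90): 19 bp
  [90,94): 4 bp
  [94,108): 14 bp
  [108,120): 12 bp
  [120,129): 9 bp
  [129,140): 11 bp
  [140,152): 12 bp
  [152,159): 7 bp
  [159,168): 9 bp
  [168,171): 3 bp
  [171,184): 13 bp
  [184,190): 6 bp
  [190,192): 2 bp
  [192,210): 18 bp
  [210,213): 3 bp
  [213,223): 10 bp
  [223,234): 11 bp
  [234,254): 20 bp
  [254,263): 9 bp
  [263,274): 11 bp

[2,3,3,4,4,6,7,7,8,8,9,9,9,9,10,11,11,11,11,11,12,12,13,13,14,18,19,20]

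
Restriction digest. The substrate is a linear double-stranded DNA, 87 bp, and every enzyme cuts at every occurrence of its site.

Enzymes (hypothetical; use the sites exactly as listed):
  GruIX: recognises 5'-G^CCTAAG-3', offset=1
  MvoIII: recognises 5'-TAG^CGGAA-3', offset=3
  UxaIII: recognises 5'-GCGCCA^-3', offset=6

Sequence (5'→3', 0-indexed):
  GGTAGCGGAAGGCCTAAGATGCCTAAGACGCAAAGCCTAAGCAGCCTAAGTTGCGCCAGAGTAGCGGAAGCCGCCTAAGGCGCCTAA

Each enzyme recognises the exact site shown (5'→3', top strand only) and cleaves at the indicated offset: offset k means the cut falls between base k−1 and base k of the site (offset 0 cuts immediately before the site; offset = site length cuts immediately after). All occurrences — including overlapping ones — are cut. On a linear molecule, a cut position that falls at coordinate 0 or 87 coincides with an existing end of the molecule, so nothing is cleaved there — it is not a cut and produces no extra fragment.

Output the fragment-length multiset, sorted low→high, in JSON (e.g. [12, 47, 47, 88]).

Scan for sites:
  GruIX (GCCTAAG, off=1): starts [11, 20, 34, 43, 72] → cuts [12, 21, 35, 44, 73]
  MvoIII (TAGCGGAA, off=3): starts [2, 61] → cuts [5, 64]
  UxaIII (GCGCCA, off=6): starts [52] → cuts [58]

Pooled cuts: [5, 12, 21, 35, 44, 58, 64, 73]

Fragment lengths:
  [0,5): 5 bp
  [5,12): 7 bp
  [12,21): 9 bp
  [21,35): 14 bp
  [35,44): 9 bp
  [44,58): 14 bp
  [58,64): 6 bp
  [64,73): 9 bp
  [73,87): 14 bp

[5,6,7,9,9,9,14,14,14]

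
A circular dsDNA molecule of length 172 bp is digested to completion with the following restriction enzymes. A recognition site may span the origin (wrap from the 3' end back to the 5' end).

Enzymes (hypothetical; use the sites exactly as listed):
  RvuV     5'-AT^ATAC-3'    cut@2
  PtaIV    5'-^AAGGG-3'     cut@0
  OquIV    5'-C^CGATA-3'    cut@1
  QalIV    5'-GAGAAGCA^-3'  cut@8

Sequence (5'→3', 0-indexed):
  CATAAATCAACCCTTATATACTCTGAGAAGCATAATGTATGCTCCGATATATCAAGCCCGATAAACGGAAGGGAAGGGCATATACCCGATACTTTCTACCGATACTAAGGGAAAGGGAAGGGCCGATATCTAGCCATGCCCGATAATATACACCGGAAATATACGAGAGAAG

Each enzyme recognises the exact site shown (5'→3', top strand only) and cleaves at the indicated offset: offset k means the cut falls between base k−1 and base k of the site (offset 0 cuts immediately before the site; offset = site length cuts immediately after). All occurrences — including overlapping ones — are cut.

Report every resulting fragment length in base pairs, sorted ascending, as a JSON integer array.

[5,5,5,6,6,7,7,8,10,12,13,13,14,14,15,15,17]

Site scan:
  RvuV ATATAC/2: at [15, 79, 145, 158] ⇒ [17, 81, 147, 160]
  PtaIV AAGGG/0: at [68, 73, 106, 112, 117] ⇒ [68, 73, 106, 112, 117]
  OquIV CCGATA/1: at [43, 57, 85, 98, 122, 139] ⇒ [44, 58, 86, 99, 123, 140]
  QalIV GAGAAGCA/8: at [24, 166] ⇒ [2, 32]

All cut coordinates (distinct, sorted): [2, 17, 32, 44, 58, 68, 73, 81, 86, 99, 106, 112, 117, 123, 140, 147, 160]

Fragments:
  2→17: 15 bp
  17→32: 15 bp
  32→44: 12 bp
  44→58: 14 bp
  58→68: 10 bp
  68→73: 5 bp
  73→81: 8 bp
  81→86: 5 bp
  86→99: 13 bp
  99→106: 7 bp
  106→112: 6 bp
  112→117: 5 bp
  117→123: 6 bp
  123→140: 17 bp
  140→147: 7 bp
  147→160: 13 bp
  160→2 (wrap): 172-160+2 = 14 bp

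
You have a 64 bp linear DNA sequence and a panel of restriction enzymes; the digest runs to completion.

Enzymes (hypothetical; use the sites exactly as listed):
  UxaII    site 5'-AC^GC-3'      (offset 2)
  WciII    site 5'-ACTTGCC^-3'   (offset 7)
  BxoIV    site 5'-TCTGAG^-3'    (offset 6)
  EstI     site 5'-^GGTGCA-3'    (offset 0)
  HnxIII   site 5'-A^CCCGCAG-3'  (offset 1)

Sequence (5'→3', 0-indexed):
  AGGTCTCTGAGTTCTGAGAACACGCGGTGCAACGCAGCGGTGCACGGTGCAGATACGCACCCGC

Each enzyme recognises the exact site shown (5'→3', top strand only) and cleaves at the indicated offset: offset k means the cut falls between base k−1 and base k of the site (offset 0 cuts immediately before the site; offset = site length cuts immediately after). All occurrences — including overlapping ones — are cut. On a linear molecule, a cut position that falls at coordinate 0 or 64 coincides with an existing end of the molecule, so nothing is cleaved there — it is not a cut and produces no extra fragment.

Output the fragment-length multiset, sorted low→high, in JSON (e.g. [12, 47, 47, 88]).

[2,5,5,7,7,8,8,11,11]

Scan for sites:
  UxaII (ACGC, off=2): starts [21, 31, 54] → cuts [23, 33, 56]
  WciII (ACTTGCC, off=7): no sites
  BxoIV (TCTGAG, off=6): starts [5, 12] → cuts [11, 18]
  EstI (GGTGCA, off=0): starts [25, 38, 45] → cuts [25, 38, 45]
  HnxIII (ACCCGCAG, off=1): no sites

All cut coordinates (distinct, sorted): [11, 18, 23, 25, 33, 38, 45, 56]

Fragments:
  [0,11): 11 bp
  [11,18): 7 bp
  [18,23): 5 bp
  [23,25): 2 bp
  [25,33): 8 bp
  [33,38): 5 bp
  [38,45): 7 bp
  [45,56): 11 bp
  [56,64): 8 bp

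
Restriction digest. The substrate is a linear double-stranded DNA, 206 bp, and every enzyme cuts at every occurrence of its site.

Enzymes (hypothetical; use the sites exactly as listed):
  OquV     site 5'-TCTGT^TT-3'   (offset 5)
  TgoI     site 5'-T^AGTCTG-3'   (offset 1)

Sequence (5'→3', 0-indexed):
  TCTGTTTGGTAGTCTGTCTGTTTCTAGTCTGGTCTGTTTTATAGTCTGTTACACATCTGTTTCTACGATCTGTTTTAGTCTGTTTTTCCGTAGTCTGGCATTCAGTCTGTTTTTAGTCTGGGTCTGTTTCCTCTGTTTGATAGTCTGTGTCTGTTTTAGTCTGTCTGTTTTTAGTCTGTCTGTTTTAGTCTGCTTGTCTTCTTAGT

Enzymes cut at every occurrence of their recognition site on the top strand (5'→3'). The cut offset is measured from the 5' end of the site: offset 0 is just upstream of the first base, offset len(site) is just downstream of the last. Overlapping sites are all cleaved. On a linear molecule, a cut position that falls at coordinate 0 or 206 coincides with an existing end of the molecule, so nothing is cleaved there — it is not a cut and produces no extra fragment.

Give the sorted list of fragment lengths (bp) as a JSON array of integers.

[3,3,3,4,4,4,5,5,5,5,7,8,9,11,11,11,12,13,13,13,18,19,20]

Per-enzyme occurrences:
  OquV TCTGTTT/5: at [0, 16, 32, 55, 68, 78, 105, 122, 131, 149, 163, 178] ⇒ [5, 21, 37, 60, 73, 83, 110, 127, 136, 154, 168, 183]
  TgoI TAGTCTG/1: at [9, 24, 41, 75, 90, 113, 140, 156, 171, 185] ⇒ [10, 25, 42, 76, 91, 114, 141, 157, 172, 186]

All cut coordinates (distinct, sorted): [5, 10, 21, 25, 37, 42, 60, 73, 76, 83, 91, 110, 114, 127, 136, 141, 154, 157, 168, 172, 183, 186]

Fragments:
  [0,5): 5 bp
  [5,10): 5 bp
  [10,21): 11 bp
  [21,25): 4 bp
  [25,37): 12 bp
  [37,42): 5 bp
  [42,60): 18 bp
  [60,73): 13 bp
  [73,76): 3 bp
  [76,83): 7 bp
  [83,91): 8 bp
  [91,110): 19 bp
  [110,114): 4 bp
  [114,127): 13 bp
  [127,136): 9 bp
  [136,141): 5 bp
  [141,154): 13 bp
  [154,157): 3 bp
  [157,168): 11 bp
  [168,172): 4 bp
  [172,183): 11 bp
  [183,186): 3 bp
  [186,206): 20 bp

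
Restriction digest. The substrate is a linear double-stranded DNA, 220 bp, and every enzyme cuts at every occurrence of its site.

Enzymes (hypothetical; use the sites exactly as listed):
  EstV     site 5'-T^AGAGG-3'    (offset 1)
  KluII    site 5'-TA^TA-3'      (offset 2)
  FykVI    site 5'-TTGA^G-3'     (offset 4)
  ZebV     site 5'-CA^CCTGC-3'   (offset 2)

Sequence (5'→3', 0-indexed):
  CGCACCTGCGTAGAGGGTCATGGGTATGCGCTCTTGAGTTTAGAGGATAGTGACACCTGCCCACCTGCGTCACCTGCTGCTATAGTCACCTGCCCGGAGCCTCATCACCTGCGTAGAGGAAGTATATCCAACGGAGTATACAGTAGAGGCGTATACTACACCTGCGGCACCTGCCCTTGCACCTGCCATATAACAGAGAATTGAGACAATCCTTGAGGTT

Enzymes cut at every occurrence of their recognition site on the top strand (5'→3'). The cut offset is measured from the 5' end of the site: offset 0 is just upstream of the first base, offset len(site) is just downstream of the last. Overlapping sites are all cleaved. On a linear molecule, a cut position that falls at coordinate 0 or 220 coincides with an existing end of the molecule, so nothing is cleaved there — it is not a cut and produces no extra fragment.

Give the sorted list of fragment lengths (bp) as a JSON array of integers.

Site scan:
  EstV (TAGAGG, off=1): starts [10, 40, 113, 143] → cuts [11, 41, 114, 144]
  KluII (TATA, off=2): starts [80, 122, 136, 151, 188] → cuts [82, 124, 138, 153, 190]
  FykVI (TTGAG, off=4): starts [33, 200, 212] → cuts [37, 204, 216]
  ZebV (CACCTGC, off=2): starts [2, 53, 61, 70, 86, 105, 158, 167, 179] → cuts [4, 55, 63, 72, 88, 107, 160, 169, 181]

All cut coordinates (distinct, sorted): [4, 11, 37, 41, 55, 63, 72, 82, 88, 107, 114, 124, 138, 144, 153, 160, 169, 181, 190, 204, 216]

Fragments:
  [0,4): 4 bp
  [4,11): 7 bp
  [11,37): 26 bp
  [37,41): 4 bp
  [41,55): 14 bp
  [55,63): 8 bp
  [63,72): 9 bp
  [72,82): 10 bp
  [82,88): 6 bp
  [88,107): 19 bp
  [107,114): 7 bp
  [114,124): 10 bp
  [124,138): 14 bp
  [138,144): 6 bp
  [144,153): 9 bp
  [153,160): 7 bp
  [160,169): 9 bp
  [169,181): 12 bp
  [181,190): 9 bp
  [190,204): 14 bp
  [204,216): 12 bp
  [216,220): 4 bp

[4,4,4,6,6,7,7,7,8,9,9,9,9,10,10,12,12,14,14,14,19,26]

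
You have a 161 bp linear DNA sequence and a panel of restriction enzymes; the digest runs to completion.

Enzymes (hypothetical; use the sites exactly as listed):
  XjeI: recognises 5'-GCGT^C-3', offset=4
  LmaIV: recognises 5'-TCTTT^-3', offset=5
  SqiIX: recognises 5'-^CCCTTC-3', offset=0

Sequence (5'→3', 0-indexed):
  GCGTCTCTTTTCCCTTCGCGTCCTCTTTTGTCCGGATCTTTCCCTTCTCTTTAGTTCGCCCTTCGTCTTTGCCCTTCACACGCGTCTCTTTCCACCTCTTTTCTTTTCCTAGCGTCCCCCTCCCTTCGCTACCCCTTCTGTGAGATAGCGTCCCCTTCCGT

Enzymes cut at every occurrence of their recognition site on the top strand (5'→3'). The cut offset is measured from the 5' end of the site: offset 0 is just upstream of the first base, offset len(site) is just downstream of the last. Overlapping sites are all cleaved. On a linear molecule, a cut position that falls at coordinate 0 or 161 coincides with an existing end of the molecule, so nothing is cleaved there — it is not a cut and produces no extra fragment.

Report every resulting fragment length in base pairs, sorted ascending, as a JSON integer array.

Scan for sites:
  XjeI GCGTC/4: at [0, 17, 81, 111, 147] ⇒ [4, 21, 85, 115, 151]
  LmaIV TCTTT/5: at [5, 23, 36, 47, 65, 86, 96, 101] ⇒ [10, 28, 41, 52, 70, 91, 101, 106]
  SqiIX CCCTTC/0: at [11, 41, 58, 71, 121, 132, 152] ⇒ [11, 41, 58, 71, 121, 132, 152]

All cut coordinates (distinct, sorted): [4, 10, 11, 21, 28, 41, 52, 58, 70, 71, 85, 91, 101, 106, 115, 121, 132, 151, 152]

Fragments:
  [0,4): 4 bp
  [4,10): 6 bp
  [10,11): 1 bp
  [11,21): 10 bp
  [21,28): 7 bp
  [28,41): 13 bp
  [41,52): 11 bp
  [52,58): 6 bp
  [58,70): 12 bp
  [70,71): 1 bp
  [71,85): 14 bp
  [85,91): 6 bp
  [91,101): 10 bp
  [101,106): 5 bp
  [106,115): 9 bp
  [115,121): 6 bp
  [121,132): 11 bp
  [132,151): 19 bp
  [151,152): 1 bp
  [152,161): 9 bp

[1,1,1,4,5,6,6,6,6,7,9,9,10,10,11,11,12,13,14,19]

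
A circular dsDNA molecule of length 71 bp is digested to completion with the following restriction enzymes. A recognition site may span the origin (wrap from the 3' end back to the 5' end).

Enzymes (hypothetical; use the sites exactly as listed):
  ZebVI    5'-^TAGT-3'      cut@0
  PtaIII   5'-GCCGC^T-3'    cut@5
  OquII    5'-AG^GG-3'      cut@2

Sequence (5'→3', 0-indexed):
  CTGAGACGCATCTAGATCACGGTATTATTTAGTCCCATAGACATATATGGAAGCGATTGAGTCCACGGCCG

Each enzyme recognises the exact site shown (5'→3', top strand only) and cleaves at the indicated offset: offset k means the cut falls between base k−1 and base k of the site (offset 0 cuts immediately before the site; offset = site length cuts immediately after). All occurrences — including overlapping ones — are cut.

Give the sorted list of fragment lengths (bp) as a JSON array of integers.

Site scan:
  ZebVI (TAGT, off=0): starts [29] → cuts [29]
  PtaIII (GCCGCT, off=5): starts [67] → cuts [1]
  OquII (AGGG, off=2): no sites

Pooled cuts: [1, 29]

Fragments:
  1→29: 28 bp
  29→1 (wrap): 71-29+1 = 43 bp

[28,43]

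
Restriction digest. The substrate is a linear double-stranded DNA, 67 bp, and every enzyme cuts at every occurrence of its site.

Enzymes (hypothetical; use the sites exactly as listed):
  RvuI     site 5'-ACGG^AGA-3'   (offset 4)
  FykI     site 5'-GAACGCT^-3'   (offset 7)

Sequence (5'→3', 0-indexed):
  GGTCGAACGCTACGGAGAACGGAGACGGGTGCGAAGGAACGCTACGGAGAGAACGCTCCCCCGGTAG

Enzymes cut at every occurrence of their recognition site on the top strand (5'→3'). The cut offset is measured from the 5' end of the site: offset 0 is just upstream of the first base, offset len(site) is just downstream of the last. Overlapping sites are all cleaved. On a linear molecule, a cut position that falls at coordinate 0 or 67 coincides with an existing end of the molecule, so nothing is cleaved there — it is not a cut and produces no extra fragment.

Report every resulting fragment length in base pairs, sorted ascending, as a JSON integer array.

Site scan:
  RvuI ACGGAGA/4: at [11, 18, 43] ⇒ [15, 22, 47]
  FykI GAACGCT/7: at [4, 36, 50] ⇒ [11, 43, 57]

Pooled cuts: [11, 15, 22, 43, 47, 57]

Fragment lengths:
  [0,11): 11 bp
  [11,15): 4 bp
  [15,22): 7 bp
  [22,43): 21 bp
  [43,47): 4 bp
  [47,57): 10 bp
  [57,67): 10 bp

[4,4,7,10,10,11,21]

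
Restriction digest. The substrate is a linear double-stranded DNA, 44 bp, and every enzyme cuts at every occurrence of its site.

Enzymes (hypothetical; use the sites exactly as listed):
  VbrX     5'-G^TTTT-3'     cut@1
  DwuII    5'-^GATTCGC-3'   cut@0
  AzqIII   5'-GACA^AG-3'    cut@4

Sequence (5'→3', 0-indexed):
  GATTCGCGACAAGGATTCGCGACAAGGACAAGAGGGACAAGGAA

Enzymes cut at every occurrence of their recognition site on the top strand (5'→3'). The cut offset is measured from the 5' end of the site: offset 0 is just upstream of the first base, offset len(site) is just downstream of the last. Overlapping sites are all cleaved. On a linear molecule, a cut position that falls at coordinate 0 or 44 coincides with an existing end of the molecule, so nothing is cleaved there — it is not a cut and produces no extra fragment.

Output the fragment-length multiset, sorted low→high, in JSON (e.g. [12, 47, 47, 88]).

[2,5,6,9,11,11]

Site scan:
  VbrX (GTTTT, off=1): no sites
  DwuII (GATTCGC, off=0): starts [0, 13] → cuts [13] (position 0 is a terminus of the linear molecule — no cut)
  AzqIII (GACAAG, off=4): starts [7, 20, 26, 35] → cuts [11, 24, 30, 39]

Pooled cuts: [11, 13, 24, 30, 39]

Fragments:
  [0,11): 11 bp
  [11,13): 2 bp
  [13,24): 11 bp
  [24,30): 6 bp
  [30,39): 9 bp
  [39,44): 5 bp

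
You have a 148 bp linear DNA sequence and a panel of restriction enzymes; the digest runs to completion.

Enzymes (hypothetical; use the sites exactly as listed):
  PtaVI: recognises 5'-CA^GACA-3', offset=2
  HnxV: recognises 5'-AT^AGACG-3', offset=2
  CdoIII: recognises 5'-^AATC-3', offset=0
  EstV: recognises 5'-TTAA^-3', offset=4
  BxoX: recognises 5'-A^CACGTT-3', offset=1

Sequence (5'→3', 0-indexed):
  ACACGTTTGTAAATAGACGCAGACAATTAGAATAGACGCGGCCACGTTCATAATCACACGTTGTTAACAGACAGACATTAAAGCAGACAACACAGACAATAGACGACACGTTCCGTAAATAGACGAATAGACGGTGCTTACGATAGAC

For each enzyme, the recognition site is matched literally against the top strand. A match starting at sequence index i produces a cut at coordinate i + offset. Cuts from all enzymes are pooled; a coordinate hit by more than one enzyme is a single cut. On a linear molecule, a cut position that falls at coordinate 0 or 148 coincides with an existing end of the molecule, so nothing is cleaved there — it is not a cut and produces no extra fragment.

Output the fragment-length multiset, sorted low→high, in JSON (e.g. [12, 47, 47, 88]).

Per-enzyme occurrences:
  PtaVI CAGACA/2: at [19, 67, 71, 83, 92] ⇒ [21, 69, 73, 85, 94]
  HnxV ATAGACG/2: at [12, 31, 98, 118, 126] ⇒ [14, 33, 100, 120, 128]
  CdoIII AATC/0: at [51] ⇒ [51]
  EstV TTAA/4: at [63, 77] ⇒ [67, 81]
  BxoX ACACGTT/1: at [0, 55, 105] ⇒ [1, 56, 106]

All cut coordinates (distinct, sorted): [1, 14, 21, 33, 51, 56, 67, 69, 73, 81, 85, 94, 100, 106, 120, 128]

Fragment lengths:
  [0,1): 1 bp
  [1,14): 13 bp
  [14,21): 7 bp
  [21,33): 12 bp
  [33,51): 18 bp
  [51,56): 5 bp
  [56,67): 11 bp
  [67,69): 2 bp
  [69,73): 4 bp
  [73,81): 8 bp
  [81,85): 4 bp
  [85,94): 9 bp
  [94,100): 6 bp
  [100,106): 6 bp
  [106,120): 14 bp
  [120,128): 8 bp
  [128,148): 20 bp

[1,2,4,4,5,6,6,7,8,8,9,11,12,13,14,18,20]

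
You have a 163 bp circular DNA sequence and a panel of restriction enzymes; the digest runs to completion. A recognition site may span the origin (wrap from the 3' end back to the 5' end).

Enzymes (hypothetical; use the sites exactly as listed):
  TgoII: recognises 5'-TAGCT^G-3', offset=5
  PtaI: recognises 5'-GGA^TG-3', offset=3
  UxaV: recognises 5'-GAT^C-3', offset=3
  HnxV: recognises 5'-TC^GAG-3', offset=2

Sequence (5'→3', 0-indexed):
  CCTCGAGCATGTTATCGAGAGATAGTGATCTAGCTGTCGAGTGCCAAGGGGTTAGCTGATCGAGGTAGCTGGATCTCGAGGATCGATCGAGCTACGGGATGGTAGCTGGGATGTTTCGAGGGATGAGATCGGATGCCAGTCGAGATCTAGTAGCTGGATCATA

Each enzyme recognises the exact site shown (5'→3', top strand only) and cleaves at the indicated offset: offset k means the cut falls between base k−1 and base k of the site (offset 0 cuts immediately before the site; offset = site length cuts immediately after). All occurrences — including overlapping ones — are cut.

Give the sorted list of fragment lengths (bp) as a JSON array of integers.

[1,1,3,3,3,4,4,4,4,4,5,6,6,6,6,6,8,8,8,9,9,11,12,13,19]

Site scan:
  TgoII TAGCTG/5: at [30, 52, 65, 102, 150] ⇒ [35, 57, 70, 107, 155]
  PtaI GGATG/3: at [96, 108, 120, 130] ⇒ [99, 111, 123, 133]
  UxaV GATC/3: at [26, 57, 71, 80, 84, 126, 143, 156] ⇒ [29, 60, 74, 83, 87, 129, 146, 159]
  HnxV TCGAG/2: at [2, 14, 36, 59, 75, 86, 115, 139] ⇒ [4, 16, 38, 61, 77, 88, 117, 141]

All cut coordinates (distinct, sorted): [4, 16, 29, 35, 38, 57, 60, 61, 70, 74, 77, 83, 87, 88, 99, 107, 111, 117, 123, 129, 133, 141, 146, 155, 159]

Fragment lengths:
  4→16: 12 bp
  16→29: 13 bp
  29→35: 6 bp
  35→38: 3 bp
  38→57: 19 bp
  57→60: 3 bp
  60→61: 1 bp
  61→70: 9 bp
  70→74: 4 bp
  74→77: 3 bp
  77→83: 6 bp
  83→87: 4 bp
  87→88: 1 bp
  88→99: 11 bp
  99→107: 8 bp
  107→111: 4 bp
  111→117: 6 bp
  117→123: 6 bp
  123→129: 6 bp
  129→133: 4 bp
  133→141: 8 bp
  141→146: 5 bp
  146→155: 9 bp
  155→159: 4 bp
  159→4 (wrap): 163-159+4 = 8 bp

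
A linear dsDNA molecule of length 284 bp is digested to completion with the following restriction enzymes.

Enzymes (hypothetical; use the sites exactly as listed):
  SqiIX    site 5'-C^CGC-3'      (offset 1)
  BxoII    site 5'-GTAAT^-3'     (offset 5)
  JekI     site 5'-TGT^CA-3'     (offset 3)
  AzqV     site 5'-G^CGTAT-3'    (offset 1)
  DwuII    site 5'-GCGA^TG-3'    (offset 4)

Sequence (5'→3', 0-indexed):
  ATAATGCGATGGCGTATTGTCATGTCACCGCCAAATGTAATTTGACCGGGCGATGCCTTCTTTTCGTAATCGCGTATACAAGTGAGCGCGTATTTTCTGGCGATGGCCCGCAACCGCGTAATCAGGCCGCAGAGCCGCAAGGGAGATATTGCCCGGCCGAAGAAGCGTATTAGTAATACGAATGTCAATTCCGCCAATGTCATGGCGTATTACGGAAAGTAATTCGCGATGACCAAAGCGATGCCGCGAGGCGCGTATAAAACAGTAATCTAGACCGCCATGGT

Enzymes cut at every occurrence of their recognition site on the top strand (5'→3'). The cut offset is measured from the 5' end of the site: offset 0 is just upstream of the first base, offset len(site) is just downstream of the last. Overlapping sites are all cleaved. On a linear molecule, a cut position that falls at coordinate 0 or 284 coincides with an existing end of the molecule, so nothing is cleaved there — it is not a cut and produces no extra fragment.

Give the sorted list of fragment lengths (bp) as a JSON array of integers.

[2,3,3,3,5,5,5,5,6,6,6,6,8,8,8,8,9,9,9,9,12,12,12,13,15,16,16,17,18,30]

Per-enzyme occurrences:
  SqiIX CCGC/1: at [27, 107, 113, 126, 134, 190, 243, 274] ⇒ [28, 108, 114, 127, 135, 191, 244, 275]
  BxoII GTAAT/5: at [36, 65, 117, 172, 218, 264] ⇒ [41, 70, 122, 177, 223, 269]
  JekI TGTCA/3: at [17, 22, 182, 197] ⇒ [20, 25, 185, 200]
  AzqV GCGTAT/1: at [11, 71, 87, 164, 204, 252] ⇒ [12, 72, 88, 165, 205, 253]
  DwuII GCGATG/4: at [5, 49, 99, 225, 237] ⇒ [9, 53, 103, 229, 241]

Pooled cuts: [9, 12, 20, 25, 28, 41, 53, 70, 72, 88, 103, 108, 114, 122, 127, 135, 165, 177, 185, 191, 200, 205, 223, 229, 241, 244, 253, 269, 275]

Fragments:
  [0,9): 9 bp
  [9,12): 3 bp
  [12,20): 8 bp
  [20,25): 5 bp
  [25,28): 3 bp
  [28,41): 13 bp
  [41,53): 12 bp
  [53,70): 17 bp
  [70,72): 2 bp
  [72,88): 16 bp
  [88,103): 15 bp
  [103,108): 5 bp
  [108,114): 6 bp
  [114,122): 8 bp
  [122,127): 5 bp
  [127,135): 8 bp
  [135,165): 30 bp
  [165,177): 12 bp
  [177,185): 8 bp
  [185,191): 6 bp
  [191,200): 9 bp
  [200,205): 5 bp
  [205,223): 18 bp
  [223,229): 6 bp
  [229,241): 12 bp
  [241,244): 3 bp
  [244,253): 9 bp
  [253,269): 16 bp
  [269,275): 6 bp
  [275,284): 9 bp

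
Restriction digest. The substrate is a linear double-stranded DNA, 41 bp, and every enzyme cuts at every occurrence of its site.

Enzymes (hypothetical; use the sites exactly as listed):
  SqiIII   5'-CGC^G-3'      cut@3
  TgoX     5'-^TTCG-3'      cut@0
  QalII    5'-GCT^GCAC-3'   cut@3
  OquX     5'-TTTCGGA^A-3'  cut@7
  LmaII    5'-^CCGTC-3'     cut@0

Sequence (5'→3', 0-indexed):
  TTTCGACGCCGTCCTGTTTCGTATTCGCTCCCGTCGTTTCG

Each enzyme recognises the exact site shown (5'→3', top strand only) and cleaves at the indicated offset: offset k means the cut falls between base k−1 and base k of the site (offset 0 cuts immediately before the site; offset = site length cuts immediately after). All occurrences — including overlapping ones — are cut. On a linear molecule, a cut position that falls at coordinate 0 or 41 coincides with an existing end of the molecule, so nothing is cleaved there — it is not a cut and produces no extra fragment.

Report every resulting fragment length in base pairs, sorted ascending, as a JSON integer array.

Scan for sites:
  SqiIII (CGCG, off=3): no sites
  TgoX TTCG/0: at [1, 17, 23, 37] ⇒ [1, 17, 23, 37]
  QalII (GCTGCAC, off=3): no sites
  OquX (TTTCGGAA, off=7): no sites
  LmaII CCGTC/0: at [8, 30] ⇒ [8, 30]

All cut coordinates (distinct, sorted): [1, 8, 17, 23, 30, 37]

Fragment lengths:
  [0,1): 1 bp
  [1,8): 7 bp
  [8,17): 9 bp
  [17,23): 6 bp
  [23,30): 7 bp
  [30,37): 7 bp
  [37,41): 4 bp

[1,4,6,7,7,7,9]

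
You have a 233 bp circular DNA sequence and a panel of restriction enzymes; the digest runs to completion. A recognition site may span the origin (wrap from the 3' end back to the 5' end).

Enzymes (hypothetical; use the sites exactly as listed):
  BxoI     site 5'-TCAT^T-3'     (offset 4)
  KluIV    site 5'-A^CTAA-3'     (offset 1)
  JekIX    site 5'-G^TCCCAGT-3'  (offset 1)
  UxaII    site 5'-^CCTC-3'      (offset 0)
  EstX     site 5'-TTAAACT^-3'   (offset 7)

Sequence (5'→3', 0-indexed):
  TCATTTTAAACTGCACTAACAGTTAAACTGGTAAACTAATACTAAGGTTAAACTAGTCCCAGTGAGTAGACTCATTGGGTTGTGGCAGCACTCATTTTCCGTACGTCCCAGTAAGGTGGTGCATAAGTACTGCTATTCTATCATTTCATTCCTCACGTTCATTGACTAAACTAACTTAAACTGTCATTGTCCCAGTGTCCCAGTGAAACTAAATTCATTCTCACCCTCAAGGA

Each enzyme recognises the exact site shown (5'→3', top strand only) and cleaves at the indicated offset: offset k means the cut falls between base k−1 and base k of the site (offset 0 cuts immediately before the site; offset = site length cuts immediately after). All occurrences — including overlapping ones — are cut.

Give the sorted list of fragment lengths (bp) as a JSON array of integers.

[1,2,2,3,3,5,5,5,6,6,6,8,8,10,10,11,12,12,13,13,14,19,20,39]

Scan for sites:
  BxoI (TCATT, off=4): starts [0, 71, 91, 140, 145, 158, 183, 214] → cuts [4, 75, 95, 144, 149, 162, 187, 218]
  KluIV (ACTAA, off=1): starts [14, 34, 40, 164, 169, 207] → cuts [15, 35, 41, 165, 170, 208]
  JekIX (GTCCCAGT, off=1): starts [55, 104, 188, 196] → cuts [56, 105, 189, 197]
  UxaII (CCTC, off=0): starts [150, 224] → cuts [150, 224]
  EstX (TTAAACT, off=7): starts [5, 22, 47, 175] → cuts [12, 29, 54, 182]

All cut coordinates (distinct, sorted): [4, 12, 15, 29, 35, 41, 54, 56, 75, 95, 105, 144, 149, 150, 162, 165, 170, 182, 187, 189, 197, 208, 218, 224]

Fragment lengths:
  4→12: 8 bp
  12→15: 3 bp
  15→29: 14 bp
  29→35: 6 bp
  35→41: 6 bp
  41→54: 13 bp
  54→56: 2 bp
  56→75: 19 bp
  75→95: 20 bp
  95→105: 10 bp
  105→144: 39 bp
  144→149: 5 bp
  149→150: 1 bp
  150→162: 12 bp
  162→165: 3 bp
  165→170: 5 bp
  170→182: 12 bp
  182→187: 5 bp
  187→189: 2 bp
  189→197: 8 bp
  197→208: 11 bp
  208→218: 10 bp
  218→224: 6 bp
  224→4 (wrap): 233-224+4 = 13 bp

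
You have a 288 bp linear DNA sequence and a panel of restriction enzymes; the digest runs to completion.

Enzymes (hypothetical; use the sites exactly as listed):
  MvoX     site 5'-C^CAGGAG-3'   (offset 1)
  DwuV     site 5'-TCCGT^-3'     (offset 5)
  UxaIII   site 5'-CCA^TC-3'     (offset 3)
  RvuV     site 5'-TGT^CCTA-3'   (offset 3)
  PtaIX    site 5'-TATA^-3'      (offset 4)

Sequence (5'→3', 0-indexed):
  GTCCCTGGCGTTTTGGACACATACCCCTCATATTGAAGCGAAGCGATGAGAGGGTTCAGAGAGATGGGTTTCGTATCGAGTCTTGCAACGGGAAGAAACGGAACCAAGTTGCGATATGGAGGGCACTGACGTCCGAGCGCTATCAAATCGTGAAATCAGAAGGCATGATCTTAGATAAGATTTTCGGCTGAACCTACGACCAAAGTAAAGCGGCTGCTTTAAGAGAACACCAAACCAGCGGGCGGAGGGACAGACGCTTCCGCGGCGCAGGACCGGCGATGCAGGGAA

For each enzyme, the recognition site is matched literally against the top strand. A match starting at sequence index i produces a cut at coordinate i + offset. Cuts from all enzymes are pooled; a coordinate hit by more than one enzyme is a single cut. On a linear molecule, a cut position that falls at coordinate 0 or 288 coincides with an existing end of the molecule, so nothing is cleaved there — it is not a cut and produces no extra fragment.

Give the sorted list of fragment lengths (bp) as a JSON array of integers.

Site scan:
  MvoX (CCAGGAG, off=1): no sites
  DwuV (TCCGT, off=5): no sites
  UxaIII (CCATC, off=3): no sites
  RvuV (TGTCCTA, off=3): no sites
  PtaIX (TATA, off=4): no sites

Pooled cuts: ∅

Fragments:
  no cuts → one linear fragment of 288 bp

[288]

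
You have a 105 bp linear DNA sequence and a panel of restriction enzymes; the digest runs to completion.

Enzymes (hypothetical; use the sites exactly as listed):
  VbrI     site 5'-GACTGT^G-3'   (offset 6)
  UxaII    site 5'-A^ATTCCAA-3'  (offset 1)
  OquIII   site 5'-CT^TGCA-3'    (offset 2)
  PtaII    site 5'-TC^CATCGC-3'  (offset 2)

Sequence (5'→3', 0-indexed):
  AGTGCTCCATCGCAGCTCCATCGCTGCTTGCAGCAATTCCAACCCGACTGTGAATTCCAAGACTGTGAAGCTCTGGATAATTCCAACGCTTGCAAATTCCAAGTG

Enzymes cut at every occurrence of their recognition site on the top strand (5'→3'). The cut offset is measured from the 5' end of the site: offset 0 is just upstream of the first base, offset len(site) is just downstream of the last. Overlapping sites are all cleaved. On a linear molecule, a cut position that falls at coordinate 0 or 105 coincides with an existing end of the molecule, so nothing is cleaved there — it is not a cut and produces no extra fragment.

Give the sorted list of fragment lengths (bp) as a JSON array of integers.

Site scan:
  VbrI (GACTGTG, off=6): starts [45, 60] → cuts [51, 66]
  UxaII (AATTCCAA, off=1): starts [34, 52, 78, 94] → cuts [35, 53, 79, 95]
  OquIII (CTTGCA, off=2): starts [26, 88] → cuts [28, 90]
  PtaII (TCCATCGC, off=2): starts [5, 16] → cuts [7, 18]

All cut coordinates (distinct, sorted): [7, 18, 28, 35, 51, 53, 66, 79, 90, 95]

Fragment lengths:
  [0,7): 7 bp
  [7,18): 11 bp
  [18,28): 10 bp
  [28,35): 7 bp
  [35,51): 16 bp
  [51,53): 2 bp
  [53,66): 13 bp
  [66,79): 13 bp
  [79,90): 11 bp
  [90,95): 5 bp
  [95,105): 10 bp

[2,5,7,7,10,10,11,11,13,13,16]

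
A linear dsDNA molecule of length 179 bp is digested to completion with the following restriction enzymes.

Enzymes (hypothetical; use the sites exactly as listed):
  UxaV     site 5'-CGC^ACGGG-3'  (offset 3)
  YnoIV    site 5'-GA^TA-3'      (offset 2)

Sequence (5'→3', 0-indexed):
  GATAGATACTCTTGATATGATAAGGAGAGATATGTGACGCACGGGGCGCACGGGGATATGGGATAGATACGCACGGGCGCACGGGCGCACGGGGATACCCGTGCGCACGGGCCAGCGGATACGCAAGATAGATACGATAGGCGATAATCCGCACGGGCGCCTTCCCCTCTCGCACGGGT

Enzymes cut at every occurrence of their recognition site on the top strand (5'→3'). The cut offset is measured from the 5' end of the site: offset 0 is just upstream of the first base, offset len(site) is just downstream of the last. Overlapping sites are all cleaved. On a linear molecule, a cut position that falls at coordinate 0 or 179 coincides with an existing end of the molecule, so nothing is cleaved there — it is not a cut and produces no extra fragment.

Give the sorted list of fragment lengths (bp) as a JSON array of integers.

[2,4,4,4,5,5,5,6,7,7,7,7,8,8,8,9,9,9,10,10,11,13,21]

Scan for sites:
  UxaV (CGCACGGG, off=3): starts [37, 46, 69, 77, 85, 103, 149, 170] → cuts [40, 49, 72, 80, 88, 106, 152, 173]
  YnoIV (GATA, off=2): starts [0, 4, 13, 18, 28, 54, 61, 65, 93, 117, 126, 130, 135, 142] → cuts [2, 6, 15, 20, 30, 56, 63, 67, 95, 119, 128, 132, 137, 144]

Pooled cuts: [2, 6, 15, 20, 30, 40, 49, 56, 63, 67, 72, 80, 88, 95, 106, 119, 128, 132, 137, 144, 152, 173]

Fragment lengths:
  [0,2): 2 bp
  [2,6): 4 bp
  [6,15): 9 bp
  [15,20): 5 bp
  [20,30): 10 bp
  [30,40): 10 bp
  [40,49): 9 bp
  [49,56): 7 bp
  [56,63): 7 bp
  [63,67): 4 bp
  [67,72): 5 bp
  [72,80): 8 bp
  [80,88): 8 bp
  [88,95): 7 bp
  [95,106): 11 bp
  [106,119): 13 bp
  [119,128): 9 bp
  [128,132): 4 bp
  [132,137): 5 bp
  [137,144): 7 bp
  [144,152): 8 bp
  [152,173): 21 bp
  [173,179): 6 bp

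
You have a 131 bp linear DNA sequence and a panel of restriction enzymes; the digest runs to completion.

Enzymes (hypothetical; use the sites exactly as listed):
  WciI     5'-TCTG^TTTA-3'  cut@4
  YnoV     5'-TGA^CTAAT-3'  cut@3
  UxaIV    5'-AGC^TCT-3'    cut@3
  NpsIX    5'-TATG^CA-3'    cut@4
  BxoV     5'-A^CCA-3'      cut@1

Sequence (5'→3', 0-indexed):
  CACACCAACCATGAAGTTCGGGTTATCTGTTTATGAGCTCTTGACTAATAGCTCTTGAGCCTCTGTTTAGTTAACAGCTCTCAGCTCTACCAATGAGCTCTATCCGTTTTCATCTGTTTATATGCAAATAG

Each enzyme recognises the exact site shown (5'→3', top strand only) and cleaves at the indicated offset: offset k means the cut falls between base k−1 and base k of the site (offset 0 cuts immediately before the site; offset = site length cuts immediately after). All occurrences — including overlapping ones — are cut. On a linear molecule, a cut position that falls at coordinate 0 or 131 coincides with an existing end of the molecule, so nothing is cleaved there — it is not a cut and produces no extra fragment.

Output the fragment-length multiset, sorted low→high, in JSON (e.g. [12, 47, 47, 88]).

[4,4,4,6,7,7,8,8,9,9,13,13,18,21]

Per-enzyme occurrences:
  WciI (TCTGTTTA, off=4): starts [25, 61, 112] → cuts [29, 65, 116]
  YnoV (TGACTAAT, off=3): starts [41] → cuts [44]
  UxaIV (AGCTCT, off=3): starts [35, 49, 75, 82, 95] → cuts [38, 52, 78, 85, 98]
  NpsIX (TATGCA, off=4): starts [120] → cuts [124]
  BxoV (ACCA, off=1): starts [3, 7, 88] → cuts [4, 8, 89]

All cut coordinates (distinct, sorted): [4, 8, 29, 38, 44, 52, 65, 78, 85, 89, 98, 116, 124]

Fragments:
  [0,4): 4 bp
  [4,8): 4 bp
  [8,29): 21 bp
  [29,38): 9 bp
  [38,44): 6 bp
  [44,52): 8 bp
  [52,65): 13 bp
  [65,78): 13 bp
  [78,85): 7 bp
  [85,89): 4 bp
  [89,98): 9 bp
  [98,116): 18 bp
  [116,124): 8 bp
  [124,131): 7 bp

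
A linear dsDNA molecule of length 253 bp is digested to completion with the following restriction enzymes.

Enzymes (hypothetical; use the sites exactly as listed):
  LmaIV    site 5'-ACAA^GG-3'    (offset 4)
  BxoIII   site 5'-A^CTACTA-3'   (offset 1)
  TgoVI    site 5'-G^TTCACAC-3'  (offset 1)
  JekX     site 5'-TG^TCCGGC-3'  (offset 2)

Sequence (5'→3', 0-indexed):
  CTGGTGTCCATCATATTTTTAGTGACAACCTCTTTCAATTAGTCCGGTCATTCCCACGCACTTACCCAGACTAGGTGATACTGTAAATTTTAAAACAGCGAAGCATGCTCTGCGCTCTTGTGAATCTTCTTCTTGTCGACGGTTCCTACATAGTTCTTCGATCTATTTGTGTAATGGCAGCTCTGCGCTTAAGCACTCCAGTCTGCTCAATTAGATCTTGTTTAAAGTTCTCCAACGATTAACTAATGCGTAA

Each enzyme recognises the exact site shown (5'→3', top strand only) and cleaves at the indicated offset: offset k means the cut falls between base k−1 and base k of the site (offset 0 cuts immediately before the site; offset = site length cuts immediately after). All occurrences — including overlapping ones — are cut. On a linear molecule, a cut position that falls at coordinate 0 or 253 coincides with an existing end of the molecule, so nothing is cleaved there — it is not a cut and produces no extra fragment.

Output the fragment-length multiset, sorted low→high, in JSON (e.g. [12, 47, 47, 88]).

[253]

Scan for sites:
  LmaIV (ACAAGG, off=4): no sites
  BxoIII (ACTACTA, off=1): no sites
  TgoVI (GTTCACAC, off=1): no sites
  JekX (TGTCCGGC, off=2): no sites

Pooled cuts: ∅

Fragments:
  no cuts → one linear fragment of 253 bp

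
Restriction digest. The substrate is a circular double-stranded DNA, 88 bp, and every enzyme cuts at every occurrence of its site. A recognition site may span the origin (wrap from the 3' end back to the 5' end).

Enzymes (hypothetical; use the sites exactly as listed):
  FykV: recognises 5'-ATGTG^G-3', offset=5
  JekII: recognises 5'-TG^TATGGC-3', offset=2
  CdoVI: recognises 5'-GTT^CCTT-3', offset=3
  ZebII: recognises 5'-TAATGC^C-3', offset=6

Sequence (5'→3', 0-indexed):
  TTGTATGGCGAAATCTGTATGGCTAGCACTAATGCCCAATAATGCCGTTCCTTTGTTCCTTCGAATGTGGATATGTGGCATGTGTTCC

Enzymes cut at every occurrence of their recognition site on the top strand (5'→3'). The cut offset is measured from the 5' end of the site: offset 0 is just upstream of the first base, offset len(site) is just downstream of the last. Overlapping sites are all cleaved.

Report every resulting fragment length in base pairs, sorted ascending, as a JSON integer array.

Per-enzyme occurrences:
  FykV ATGTGG/5: at [64, 72] ⇒ [69, 77]
  JekII TGTATGGC/2: at [1, 15] ⇒ [3, 17]
  CdoVI GTTCCTT/3: at [46, 54, 83] ⇒ [49, 57, 86]
  ZebII TAATGCC/6: at [29, 39] ⇒ [35, 45]

All cut coordinates (distinct, sorted): [3, 17, 35, 45, 49, 57, 69, 77, 86]

Fragment lengths:
  3→17: 14 bp
  17→35: 18 bp
  35→45: 10 bp
  45→49: 4 bp
  49→57: 8 bp
  57→69: 12 bp
  69→77: 8 bp
  77→86: 9 bp
  86→3 (wrap): 88-86+3 = 5 bp

[4,5,8,8,9,10,12,14,18]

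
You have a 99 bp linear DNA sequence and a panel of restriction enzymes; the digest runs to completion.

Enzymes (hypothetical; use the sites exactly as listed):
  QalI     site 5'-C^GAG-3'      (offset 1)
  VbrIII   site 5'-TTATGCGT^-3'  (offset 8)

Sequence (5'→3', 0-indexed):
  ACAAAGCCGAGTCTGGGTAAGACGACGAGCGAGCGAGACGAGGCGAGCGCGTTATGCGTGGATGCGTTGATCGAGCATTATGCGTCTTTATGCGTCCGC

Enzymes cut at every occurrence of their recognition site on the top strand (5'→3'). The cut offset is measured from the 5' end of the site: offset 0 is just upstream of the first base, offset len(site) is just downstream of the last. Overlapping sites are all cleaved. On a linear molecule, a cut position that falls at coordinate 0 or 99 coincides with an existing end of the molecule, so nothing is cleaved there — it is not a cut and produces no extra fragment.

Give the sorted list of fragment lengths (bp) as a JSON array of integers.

Site scan:
  QalI (CGAG, off=1): starts [7, 25, 29, 33, 38, 43, 71] → cuts [8, 26, 30, 34, 39, 44, 72]
  VbrIII (TTATGCGT, off=8): starts [51, 77, 87] → cuts [59, 85, 95]

Pooled cuts: [8, 26, 30, 34, 39, 44, 59, 72, 85, 95]

Fragment lengths:
  [0,8): 8 bp
  [8,26): 18 bp
  [26,30): 4 bp
  [30,34): 4 bp
  [34,39): 5 bp
  [39,44): 5 bp
  [44,59): 15 bp
  [59,72): 13 bp
  [72,85): 13 bp
  [85,95): 10 bp
  [95,99): 4 bp

[4,4,4,5,5,8,10,13,13,15,18]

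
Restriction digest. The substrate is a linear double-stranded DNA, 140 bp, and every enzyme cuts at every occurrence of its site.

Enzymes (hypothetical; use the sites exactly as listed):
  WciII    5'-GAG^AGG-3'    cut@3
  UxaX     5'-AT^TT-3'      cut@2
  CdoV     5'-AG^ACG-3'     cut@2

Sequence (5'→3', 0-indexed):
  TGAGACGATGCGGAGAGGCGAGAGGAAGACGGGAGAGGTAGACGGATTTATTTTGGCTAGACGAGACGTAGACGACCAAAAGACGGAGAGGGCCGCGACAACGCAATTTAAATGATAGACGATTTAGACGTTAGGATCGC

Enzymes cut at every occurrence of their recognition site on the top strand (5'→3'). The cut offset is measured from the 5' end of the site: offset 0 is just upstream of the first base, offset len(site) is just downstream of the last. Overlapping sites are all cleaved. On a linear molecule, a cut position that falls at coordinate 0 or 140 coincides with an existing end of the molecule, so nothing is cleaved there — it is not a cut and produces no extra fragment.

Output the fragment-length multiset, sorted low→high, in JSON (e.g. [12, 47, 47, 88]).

[4,4,4,5,5,6,6,6,6,6,7,7,9,11,11,11,13,19]

Site scan:
  WciII GAGAGG/3: at [12, 19, 32, 85] ⇒ [15, 22, 35, 88]
  UxaX ATTT/2: at [45, 49, 105, 121] ⇒ [47, 51, 107, 123]
  CdoV AGACG/2: at [2, 26, 39, 58, 63, 69, 80, 116, 125] ⇒ [4, 28, 41, 60, 65, 71, 82, 118, 127]

All cut coordinates (distinct, sorted): [4, 15, 22, 28, 35, 41, 47, 51, 60, 65, 71, 82, 88, 107, 118, 123, 127]

Fragments:
  [0,4): 4 bp
  [4,15): 11 bp
  [15,22): 7 bp
  [22,28): 6 bp
  [28,35): 7 bp
  [35,41): 6 bp
  [41,47): 6 bp
  [47,51): 4 bp
  [51,60): 9 bp
  [60,65): 5 bp
  [65,71): 6 bp
  [71,82): 11 bp
  [82,88): 6 bp
  [88,107): 19 bp
  [107,118): 11 bp
  [118,123): 5 bp
  [123,127): 4 bp
  [127,140): 13 bp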